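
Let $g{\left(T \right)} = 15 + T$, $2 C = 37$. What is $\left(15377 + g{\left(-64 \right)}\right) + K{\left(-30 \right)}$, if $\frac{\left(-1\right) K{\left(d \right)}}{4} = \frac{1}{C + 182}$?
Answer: $\frac{6146520}{401} \approx 15328.0$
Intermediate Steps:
$C = \frac{37}{2}$ ($C = \frac{1}{2} \cdot 37 = \frac{37}{2} \approx 18.5$)
$K{\left(d \right)} = - \frac{8}{401}$ ($K{\left(d \right)} = - \frac{4}{\frac{37}{2} + 182} = - \frac{4}{\frac{401}{2}} = \left(-4\right) \frac{2}{401} = - \frac{8}{401}$)
$\left(15377 + g{\left(-64 \right)}\right) + K{\left(-30 \right)} = \left(15377 + \left(15 - 64\right)\right) - \frac{8}{401} = \left(15377 - 49\right) - \frac{8}{401} = 15328 - \frac{8}{401} = \frac{6146520}{401}$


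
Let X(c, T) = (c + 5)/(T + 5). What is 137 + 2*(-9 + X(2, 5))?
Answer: 602/5 ≈ 120.40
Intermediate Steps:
X(c, T) = (5 + c)/(5 + T)
137 + 2*(-9 + X(2, 5)) = 137 + 2*(-9 + (5 + 2)/(5 + 5)) = 137 + 2*(-9 + 7/10) = 137 + 2*(-83/10) = 137 - 83/5 = 602/5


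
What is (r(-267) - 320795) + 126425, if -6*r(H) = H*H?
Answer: -412503/2 ≈ -2.0625e+5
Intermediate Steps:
r(H) = -H²/6 (r(H) = -H*H/6 = -H²/6)
(r(-267) - 320795) + 126425 = (-⅙*(-267)² - 320795) + 126425 = (-⅙*71289 - 320795) + 126425 = (-23763/2 - 320795) + 126425 = -665353/2 + 126425 = -412503/2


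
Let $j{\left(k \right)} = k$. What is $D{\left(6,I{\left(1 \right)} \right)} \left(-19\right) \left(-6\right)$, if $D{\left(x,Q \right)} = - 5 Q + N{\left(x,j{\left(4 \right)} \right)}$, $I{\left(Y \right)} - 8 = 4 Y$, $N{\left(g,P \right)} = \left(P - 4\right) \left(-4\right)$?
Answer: $-6840$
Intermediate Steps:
$N{\left(g,P \right)} = 16 - 4 P$ ($N{\left(g,P \right)} = \left(-4 + P\right) \left(-4\right) = 16 - 4 P$)
$I{\left(Y \right)} = 8 + 4 Y$
$D{\left(x,Q \right)} = - 5 Q$ ($D{\left(x,Q \right)} = - 5 Q + \left(16 - 16\right) = - 5 Q + 0 = - 5 Q$)
$D{\left(6,I{\left(1 \right)} \right)} \left(-19\right) \left(-6\right) = - 5 \left(8 + 4 \cdot 1\right) \left(-19\right) \left(-6\right) = - 5 \left(8 + 4\right) \left(-19\right) \left(-6\right) = \left(-5\right) 12 \left(-19\right) \left(-6\right) = \left(-60\right) \left(-19\right) \left(-6\right) = 1140 \left(-6\right) = -6840$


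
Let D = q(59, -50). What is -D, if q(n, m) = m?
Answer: 50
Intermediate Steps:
D = -50
-D = -1*(-50) = 50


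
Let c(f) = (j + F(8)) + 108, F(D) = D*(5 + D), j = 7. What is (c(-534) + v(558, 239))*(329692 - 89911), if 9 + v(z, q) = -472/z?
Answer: 4664060158/93 ≈ 5.0151e+7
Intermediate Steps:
c(f) = 219 (c(f) = (7 + 8*(5 + 8)) + 108 = (7 + 8*13) + 108 = (7 + 104) + 108 = 111 + 108 = 219)
v(z, q) = -9 - 472/z
(c(-534) + v(558, 239))*(329692 - 89911) = (219 + (-9 - 472/558))*(329692 - 89911) = (219 + (-9 - 472*1/558))*239781 = (219 + (-9 - 236/279))*239781 = (219 - 2747/279)*239781 = (58354/279)*239781 = 4664060158/93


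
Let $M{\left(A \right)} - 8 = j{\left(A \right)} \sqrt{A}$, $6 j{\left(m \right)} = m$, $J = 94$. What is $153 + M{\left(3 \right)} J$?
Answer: $905 + 47 \sqrt{3} \approx 986.41$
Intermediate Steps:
$j{\left(m \right)} = \frac{m}{6}$
$M{\left(A \right)} = 8 + \frac{A^{\frac{3}{2}}}{6}$ ($M{\left(A \right)} = 8 + \frac{A}{6} \sqrt{A} = 8 + \frac{A^{\frac{3}{2}}}{6}$)
$153 + M{\left(3 \right)} J = 153 + \left(8 + \frac{3^{\frac{3}{2}}}{6}\right) 94 = 153 + \left(8 + \frac{3 \sqrt{3}}{6}\right) 94 = 153 + \left(8 + \frac{\sqrt{3}}{2}\right) 94 = 153 + \left(752 + 47 \sqrt{3}\right) = 905 + 47 \sqrt{3}$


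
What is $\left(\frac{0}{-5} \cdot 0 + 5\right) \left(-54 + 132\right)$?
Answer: $390$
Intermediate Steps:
$\left(\frac{0}{-5} \cdot 0 + 5\right) \left(-54 + 132\right) = \left(0 \left(- \frac{1}{5}\right) 0 + 5\right) 78 = \left(0 \cdot 0 + 5\right) 78 = \left(0 + 5\right) 78 = 5 \cdot 78 = 390$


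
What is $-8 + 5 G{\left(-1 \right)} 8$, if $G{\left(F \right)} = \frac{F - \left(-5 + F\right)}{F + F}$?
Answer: $-108$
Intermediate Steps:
$G{\left(F \right)} = \frac{5}{2 F}$
$-8 + 5 G{\left(-1 \right)} 8 = -8 + 5 \frac{5}{2 \left(-1\right)} 8 = -8 + 5 \cdot \frac{5}{2} \left(-1\right) 8 = -8 + 5 \left(- \frac{5}{2}\right) 8 = -8 - 100 = -108$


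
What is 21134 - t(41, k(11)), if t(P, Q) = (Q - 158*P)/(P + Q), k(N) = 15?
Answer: 1189967/56 ≈ 21249.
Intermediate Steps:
t(P, Q) = (Q - 158*P)/(P + Q)
21134 - t(41, k(11)) = 21134 - (15 - 158*41)/(41 + 15) = 21134 - (15 - 6478)/56 = 21134 - (-6463)/56 = 21134 - 1*(-6463/56) = 21134 + 6463/56 = 1189967/56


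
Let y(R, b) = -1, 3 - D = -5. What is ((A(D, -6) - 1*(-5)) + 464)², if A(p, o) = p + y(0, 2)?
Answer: 226576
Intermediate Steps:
D = 8 (D = 3 - 1*(-5) = 3 + 5 = 8)
A(p, o) = -1 + p (A(p, o) = p - 1 = -1 + p)
((A(D, -6) - 1*(-5)) + 464)² = (((-1 + 8) - 1*(-5)) + 464)² = ((7 + 5) + 464)² = (12 + 464)² = 476² = 226576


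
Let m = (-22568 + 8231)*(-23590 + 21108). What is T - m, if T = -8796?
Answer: -35593230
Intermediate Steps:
m = 35584434 (m = -14337*(-2482) = 35584434)
T - m = -8796 - 1*35584434 = -8796 - 35584434 = -35593230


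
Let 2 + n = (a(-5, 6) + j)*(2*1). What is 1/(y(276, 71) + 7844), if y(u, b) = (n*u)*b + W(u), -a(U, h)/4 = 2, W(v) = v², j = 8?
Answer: 1/44828 ≈ 2.2307e-5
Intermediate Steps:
a(U, h) = -8 (a(U, h) = -4*2 = -8)
n = -2 (n = -2 + (-8 + 8)*(2*1) = -2 + 0*2 = -2 + 0 = -2)
y(u, b) = u² - 2*b*u (y(u, b) = (-2*u)*b + u² = -2*b*u + u² = u² - 2*b*u)
1/(y(276, 71) + 7844) = 1/(276*(276 - 2*71) + 7844) = 1/(276*(276 - 142) + 7844) = 1/(276*134 + 7844) = 1/(36984 + 7844) = 1/44828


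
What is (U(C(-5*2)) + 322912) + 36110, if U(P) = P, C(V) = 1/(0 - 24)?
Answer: 8616527/24 ≈ 3.5902e+5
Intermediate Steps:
C(V) = -1/24 (C(V) = 1/(-24) = -1/24)
(U(C(-5*2)) + 322912) + 36110 = (-1/24 + 322912) + 36110 = 7749887/24 + 36110 = 8616527/24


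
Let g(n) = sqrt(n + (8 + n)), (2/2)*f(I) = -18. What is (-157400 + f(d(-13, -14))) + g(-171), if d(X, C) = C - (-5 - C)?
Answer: -157418 + I*sqrt(334) ≈ -1.5742e+5 + 18.276*I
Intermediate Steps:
d(X, C) = 5 + 2*C (d(X, C) = C + (5 + C) = 5 + 2*C)
f(I) = -18
g(n) = sqrt(8 + 2*n)
(-157400 + f(d(-13, -14))) + g(-171) = (-157400 - 18) + sqrt(8 + 2*(-171)) = -157418 + sqrt(8 - 342) = -157418 + sqrt(-334) = -157418 + I*sqrt(334)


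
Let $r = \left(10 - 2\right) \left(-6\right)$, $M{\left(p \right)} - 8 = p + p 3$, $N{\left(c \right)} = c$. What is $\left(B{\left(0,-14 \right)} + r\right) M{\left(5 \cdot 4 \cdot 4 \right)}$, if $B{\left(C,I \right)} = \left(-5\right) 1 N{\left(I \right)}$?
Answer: $7216$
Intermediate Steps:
$B{\left(C,I \right)} = - 5 I$ ($B{\left(C,I \right)} = \left(-5\right) 1 I = - 5 I$)
$M{\left(p \right)} = 8 + 4 p$ ($M{\left(p \right)} = 8 + \left(p + p 3\right) = 8 + \left(p + 3 p\right) = 8 + 4 p$)
$r = -48$ ($r = 8 \left(-6\right) = -48$)
$\left(B{\left(0,-14 \right)} + r\right) M{\left(5 \cdot 4 \cdot 4 \right)} = \left(\left(-5\right) \left(-14\right) - 48\right) \left(8 + 4 \cdot 5 \cdot 4 \cdot 4\right) = \left(70 - 48\right) \left(8 + 4 \cdot 20 \cdot 4\right) = 22 \left(8 + 4 \cdot 80\right) = 22 \left(8 + 320\right) = 22 \cdot 328 = 7216$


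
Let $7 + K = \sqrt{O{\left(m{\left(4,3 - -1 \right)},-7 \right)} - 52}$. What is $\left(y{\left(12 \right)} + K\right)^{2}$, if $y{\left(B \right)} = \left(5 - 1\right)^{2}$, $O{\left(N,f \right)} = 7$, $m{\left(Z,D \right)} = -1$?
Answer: $36 + 54 i \sqrt{5} \approx 36.0 + 120.75 i$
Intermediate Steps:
$y{\left(B \right)} = 16$ ($y{\left(B \right)} = 4^{2} = 16$)
$K = -7 + 3 i \sqrt{5}$ ($K = -7 + \sqrt{7 - 52} = -7 + \sqrt{-45} = -7 + 3 i \sqrt{5} \approx -7.0 + 6.7082 i$)
$\left(y{\left(12 \right)} + K\right)^{2} = \left(16 - \left(7 - 3 i \sqrt{5}\right)\right)^{2} = \left(9 + 3 i \sqrt{5}\right)^{2}$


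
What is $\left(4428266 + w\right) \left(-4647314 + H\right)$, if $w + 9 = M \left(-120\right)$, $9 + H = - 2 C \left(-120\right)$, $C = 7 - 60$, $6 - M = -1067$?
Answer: $-20035840898371$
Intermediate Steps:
$M = 1073$ ($M = 6 - -1067 = 6 + 1067 = 1073$)
$C = -53$ ($C = 7 - 60 = -53$)
$H = -12729$ ($H = -9 + \left(-2\right) \left(-53\right) \left(-120\right) = -9 + 106 \left(-120\right) = -9 - 12720 = -12729$)
$w = -128769$ ($w = -9 + 1073 \left(-120\right) = -9 - 128760 = -128769$)
$\left(4428266 + w\right) \left(-4647314 + H\right) = \left(4428266 - 128769\right) \left(-4647314 - 12729\right) = 4299497 \left(-4660043\right) = -20035840898371$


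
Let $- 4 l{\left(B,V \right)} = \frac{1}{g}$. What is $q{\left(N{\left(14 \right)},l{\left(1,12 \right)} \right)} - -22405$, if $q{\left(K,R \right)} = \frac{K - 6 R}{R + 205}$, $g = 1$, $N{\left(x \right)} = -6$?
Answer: $\frac{2038853}{91} \approx 22405.0$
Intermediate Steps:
$l{\left(B,V \right)} = - \frac{1}{4}$ ($l{\left(B,V \right)} = - \frac{1}{4 \cdot 1} = \left(- \frac{1}{4}\right) 1 = - \frac{1}{4}$)
$q{\left(K,R \right)} = \frac{K - 6 R}{205 + R}$
$q{\left(N{\left(14 \right)},l{\left(1,12 \right)} \right)} - -22405 = \frac{-6 - - \frac{3}{2}}{205 - \frac{1}{4}} - -22405 = \frac{-6 + \frac{3}{2}}{\frac{819}{4}} + 22405 = \frac{4}{819} \left(- \frac{9}{2}\right) + 22405 = - \frac{2}{91} + 22405 = \frac{2038853}{91}$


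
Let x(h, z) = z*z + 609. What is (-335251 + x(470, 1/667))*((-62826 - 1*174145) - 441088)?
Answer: 100948437165825483/444889 ≈ 2.2691e+11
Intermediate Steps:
x(h, z) = 609 + z² (x(h, z) = z² + 609 = 609 + z²)
(-335251 + x(470, 1/667))*((-62826 - 1*174145) - 441088) = (-335251 + (609 + (1/667)²))*((-62826 - 1*174145) - 441088) = (-335251 + (609 + (1/667)²))*((-62826 - 174145) - 441088) = (-335251 + (609 + 1/444889))*(-236971 - 441088) = (-335251 + 270937402/444889)*(-678059) = -148878544737/444889*(-678059) = 100948437165825483/444889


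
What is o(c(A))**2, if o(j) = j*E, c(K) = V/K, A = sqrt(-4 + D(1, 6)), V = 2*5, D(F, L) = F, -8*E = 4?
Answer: -25/3 ≈ -8.3333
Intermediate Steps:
E = -1/2 (E = -1/8*4 = -1/2 ≈ -0.50000)
V = 10
A = I*sqrt(3) (A = sqrt(-4 + 1) = sqrt(-3) = I*sqrt(3) ≈ 1.732*I)
c(K) = 10/K
o(j) = -j/2 (o(j) = j*(-1/2) = -j/2)
o(c(A))**2 = (-5/(I*sqrt(3)))**2 = (-5*(-I*sqrt(3)/3))**2 = (-(-5)*I*sqrt(3)/3)**2 = (5*I*sqrt(3)/3)**2 = -25/3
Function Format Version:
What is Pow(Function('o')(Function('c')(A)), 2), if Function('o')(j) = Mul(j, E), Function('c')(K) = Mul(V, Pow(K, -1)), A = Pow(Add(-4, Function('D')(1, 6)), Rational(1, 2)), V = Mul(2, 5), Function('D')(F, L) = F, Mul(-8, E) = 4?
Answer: Rational(-25, 3) ≈ -8.3333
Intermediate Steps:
E = Rational(-1, 2) (E = Mul(Rational(-1, 8), 4) = Rational(-1, 2) ≈ -0.50000)
V = 10
A = Mul(I, Pow(3, Rational(1, 2))) (A = Pow(Add(-4, 1), Rational(1, 2)) = Pow(-3, Rational(1, 2)) = Mul(I, Pow(3, Rational(1, 2))) ≈ Mul(1.7320, I))
Function('c')(K) = Mul(10, Pow(K, -1))
Function('o')(j) = Mul(Rational(-1, 2), j) (Function('o')(j) = Mul(j, Rational(-1, 2)) = Mul(Rational(-1, 2), j))
Pow(Function('o')(Function('c')(A)), 2) = Pow(Mul(Rational(-1, 2), Mul(10, Pow(Mul(I, Pow(3, Rational(1, 2))), -1))), 2) = Pow(Mul(Rational(-1, 2), Mul(10, Mul(Rational(-1, 3), I, Pow(3, Rational(1, 2))))), 2) = Pow(Mul(Rational(-1, 2), Mul(Rational(-10, 3), I, Pow(3, Rational(1, 2)))), 2) = Pow(Mul(Rational(5, 3), I, Pow(3, Rational(1, 2))), 2) = Rational(-25, 3)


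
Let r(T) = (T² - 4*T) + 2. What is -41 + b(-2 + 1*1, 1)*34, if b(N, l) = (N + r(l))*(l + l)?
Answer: -177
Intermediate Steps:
r(T) = 2 + T² - 4*T
b(N, l) = 2*l*(2 + N + l² - 4*l) (b(N, l) = (N + (2 + l² - 4*l))*(l + l) = (2 + N + l² - 4*l)*(2*l) = 2*l*(2 + N + l² - 4*l))
-41 + b(-2 + 1*1, 1)*34 = -41 + (2*1*(2 + (-2 + 1*1) + 1² - 4*1))*34 = -41 + (2*1*(2 + (-2 + 1) + 1 - 4))*34 = -41 + (2*1*(2 - 1 + 1 - 4))*34 = -41 + (2*1*(-2))*34 = -41 - 4*34 = -41 - 136 = -177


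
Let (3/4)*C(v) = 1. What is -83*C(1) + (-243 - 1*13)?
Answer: -1100/3 ≈ -366.67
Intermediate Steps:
C(v) = 4/3 (C(v) = (4/3)*1 = 4/3)
-83*C(1) + (-243 - 1*13) = -83*4/3 + (-243 - 1*13) = -332/3 + (-243 - 13) = -332/3 - 256 = -1100/3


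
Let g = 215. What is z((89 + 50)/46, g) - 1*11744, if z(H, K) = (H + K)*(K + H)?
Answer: 75730537/2116 ≈ 35790.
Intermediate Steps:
z(H, K) = (H + K)² (z(H, K) = (H + K)*(H + K) = (H + K)²)
z((89 + 50)/46, g) - 1*11744 = ((89 + 50)/46 + 215)² - 1*11744 = (139*(1/46) + 215)² - 11744 = (139/46 + 215)² - 11744 = (10029/46)² - 11744 = 100580841/2116 - 11744 = 75730537/2116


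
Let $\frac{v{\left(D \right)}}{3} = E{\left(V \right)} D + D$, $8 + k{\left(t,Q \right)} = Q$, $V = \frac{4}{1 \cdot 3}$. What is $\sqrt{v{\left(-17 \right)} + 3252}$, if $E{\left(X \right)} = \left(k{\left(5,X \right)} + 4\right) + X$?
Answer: $\sqrt{3269} \approx 57.175$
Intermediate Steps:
$V = \frac{4}{3} \approx 1.3333$
$k{\left(t,Q \right)} = -8 + Q$
$E{\left(X \right)} = -4 + 2 X$ ($E{\left(X \right)} = \left(\left(-8 + X\right) + 4\right) + X = \left(-4 + X\right) + X = -4 + 2 X$)
$v{\left(D \right)} = - D$ ($v{\left(D \right)} = 3 \left(\left(-4 + 2 \cdot \frac{4}{3}\right) D + D\right) = 3 \left(\left(-4 + \frac{8}{3}\right) D + D\right) = 3 \left(- \frac{4 D}{3} + D\right) = 3 \left(- \frac{D}{3}\right) = - D$)
$\sqrt{v{\left(-17 \right)} + 3252} = \sqrt{\left(-1\right) \left(-17\right) + 3252} = \sqrt{17 + 3252} = \sqrt{3269}$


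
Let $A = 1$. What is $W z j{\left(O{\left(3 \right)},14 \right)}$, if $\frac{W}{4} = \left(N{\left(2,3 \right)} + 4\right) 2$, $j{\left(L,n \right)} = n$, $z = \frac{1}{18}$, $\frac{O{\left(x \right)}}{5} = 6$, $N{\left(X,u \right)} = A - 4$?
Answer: $\frac{56}{9} \approx 6.2222$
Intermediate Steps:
$N{\left(X,u \right)} = -3$ ($N{\left(X,u \right)} = 1 - 4 = -3$)
$O{\left(x \right)} = 30$ ($O{\left(x \right)} = 5 \cdot 6 = 30$)
$z = \frac{1}{18} \approx 0.055556$
$W = 8$ ($W = 4 \left(-3 + 4\right) 2 = 4 \cdot 1 \cdot 2 = 4 \cdot 2 = 8$)
$W z j{\left(O{\left(3 \right)},14 \right)} = 8 \cdot \frac{1}{18} \cdot 14 = \frac{4}{9} \cdot 14 = \frac{56}{9}$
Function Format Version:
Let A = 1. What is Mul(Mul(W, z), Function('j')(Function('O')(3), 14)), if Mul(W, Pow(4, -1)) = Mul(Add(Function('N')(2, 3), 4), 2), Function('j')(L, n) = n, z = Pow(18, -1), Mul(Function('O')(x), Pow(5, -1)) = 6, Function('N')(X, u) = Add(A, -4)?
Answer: Rational(56, 9) ≈ 6.2222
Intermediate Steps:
Function('N')(X, u) = -3 (Function('N')(X, u) = Add(1, -4) = -3)
Function('O')(x) = 30 (Function('O')(x) = Mul(5, 6) = 30)
z = Rational(1, 18) ≈ 0.055556
W = 8 (W = Mul(4, Mul(Add(-3, 4), 2)) = Mul(4, Mul(1, 2)) = Mul(4, 2) = 8)
Mul(Mul(W, z), Function('j')(Function('O')(3), 14)) = Mul(Mul(8, Rational(1, 18)), 14) = Mul(Rational(4, 9), 14) = Rational(56, 9)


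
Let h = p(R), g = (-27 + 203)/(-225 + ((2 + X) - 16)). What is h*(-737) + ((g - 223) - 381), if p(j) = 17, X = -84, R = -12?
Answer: -4242135/323 ≈ -13134.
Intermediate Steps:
g = -176/323 (g = (-27 + 203)/(-225 + ((2 - 84) - 16)) = 176/(-225 + (-82 - 16)) = 176/(-225 - 98) = 176/(-323) = 176*(-1/323) = -176/323 ≈ -0.54489)
h = 17
h*(-737) + ((g - 223) - 381) = 17*(-737) + ((-176/323 - 223) - 381) = -12529 + (-72205/323 - 381) = -12529 - 195268/323 = -4242135/323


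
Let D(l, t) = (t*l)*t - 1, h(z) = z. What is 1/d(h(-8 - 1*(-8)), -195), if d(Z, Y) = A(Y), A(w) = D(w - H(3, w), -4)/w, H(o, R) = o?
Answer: 195/3169 ≈ 0.061534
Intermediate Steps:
D(l, t) = -1 + l*t**2 (D(l, t) = (l*t)*t - 1 = l*t**2 - 1 = -1 + l*t**2)
A(w) = (-49 + 16*w)/w (A(w) = (-1 + (w - 1*3)*(-4)**2)/w = (-1 + (w - 3)*16)/w = (-1 + (-3 + w)*16)/w = (-1 + (-48 + 16*w))/w = (-49 + 16*w)/w)
d(Z, Y) = 16 - 49/Y
1/d(h(-8 - 1*(-8)), -195) = 1/(16 - 49/(-195)) = 1/(16 - 49*(-1/195)) = 1/(16 + 49/195) = 1/(3169/195) = 195/3169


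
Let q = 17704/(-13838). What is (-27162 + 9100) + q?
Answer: -124979830/6919 ≈ -18063.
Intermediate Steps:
q = -8852/6919 (q = 17704*(-1/13838) = -8852/6919 ≈ -1.2794)
(-27162 + 9100) + q = (-27162 + 9100) - 8852/6919 = -18062 - 8852/6919 = -124979830/6919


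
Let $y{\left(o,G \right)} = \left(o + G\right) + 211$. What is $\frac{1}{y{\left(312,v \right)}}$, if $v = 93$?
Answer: $\frac{1}{616} \approx 0.0016234$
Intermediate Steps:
$y{\left(o,G \right)} = 211 + G + o$ ($y{\left(o,G \right)} = \left(G + o\right) + 211 = 211 + G + o$)
$\frac{1}{y{\left(312,v \right)}} = \frac{1}{211 + 93 + 312} = \frac{1}{616}$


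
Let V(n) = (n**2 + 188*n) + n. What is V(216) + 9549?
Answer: 97029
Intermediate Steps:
V(n) = n**2 + 189*n
V(216) + 9549 = 216*(189 + 216) + 9549 = 216*405 + 9549 = 87480 + 9549 = 97029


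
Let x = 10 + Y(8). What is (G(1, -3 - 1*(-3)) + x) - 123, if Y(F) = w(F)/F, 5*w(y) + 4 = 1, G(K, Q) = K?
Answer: -4483/40 ≈ -112.07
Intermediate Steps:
w(y) = -⅗ (w(y) = -⅘ + (⅕)*1 = -⅘ + ⅕ = -⅗)
Y(F) = -3/(5*F)
x = 397/40 (x = 10 - ⅗/8 = 10 - ⅗*⅛ = 10 - 3/40 = 397/40 ≈ 9.9250)
(G(1, -3 - 1*(-3)) + x) - 123 = (1 + 397/40) - 123 = 437/40 - 123 = -4483/40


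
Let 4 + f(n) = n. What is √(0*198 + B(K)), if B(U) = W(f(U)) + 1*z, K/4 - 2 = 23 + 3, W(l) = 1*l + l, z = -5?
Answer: √211 ≈ 14.526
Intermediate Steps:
f(n) = -4 + n
W(l) = 2*l (W(l) = l + l = 2*l)
K = 112 (K = 8 + 4*(23 + 3) = 8 + 4*26 = 8 + 104 = 112)
B(U) = -13 + 2*U (B(U) = 2*(-4 + U) + 1*(-5) = (-8 + 2*U) - 5 = -13 + 2*U)
√(0*198 + B(K)) = √(0*198 + (-13 + 2*112)) = √(0 + (-13 + 224)) = √(0 + 211) = √211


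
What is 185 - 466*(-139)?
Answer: 64959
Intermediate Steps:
185 - 466*(-139) = 185 + 64774 = 64959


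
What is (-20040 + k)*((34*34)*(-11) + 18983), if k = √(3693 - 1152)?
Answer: -125590680 + 68937*√21 ≈ -1.2527e+8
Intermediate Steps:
k = 11*√21 (k = √2541 = 11*√21 ≈ 50.408)
(-20040 + k)*((34*34)*(-11) + 18983) = (-20040 + 11*√21)*((34*34)*(-11) + 18983) = (-20040 + 11*√21)*(1156*(-11) + 18983) = (-20040 + 11*√21)*(-12716 + 18983) = (-20040 + 11*√21)*6267 = -125590680 + 68937*√21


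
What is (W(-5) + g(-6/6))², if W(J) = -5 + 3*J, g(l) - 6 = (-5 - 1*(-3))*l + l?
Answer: 169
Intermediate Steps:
g(l) = 6 - l (g(l) = 6 + ((-5 - 1*(-3))*l + l) = 6 + ((-5 + 3)*l + l) = 6 + (-2*l + l) = 6 - l)
(W(-5) + g(-6/6))² = ((-5 + 3*(-5)) + (6 - (-6)/6))² = ((-5 - 15) + (6 - (-6)/6))² = (-20 + (6 - 1*(-1)))² = (-20 + (6 + 1))² = (-20 + 7)² = (-13)² = 169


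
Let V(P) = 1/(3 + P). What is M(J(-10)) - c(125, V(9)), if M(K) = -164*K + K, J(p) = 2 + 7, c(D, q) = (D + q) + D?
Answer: -20605/12 ≈ -1717.1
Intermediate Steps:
c(D, q) = q + 2*D
J(p) = 9
M(K) = -163*K
M(J(-10)) - c(125, V(9)) = -163*9 - (1/(3 + 9) + 2*125) = -1467 - (1/12 + 250) = -1467 - 1*3001/12 = -1467 - 3001/12 = -20605/12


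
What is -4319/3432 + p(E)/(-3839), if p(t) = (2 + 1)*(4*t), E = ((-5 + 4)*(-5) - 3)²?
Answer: -1522307/1197768 ≈ -1.2710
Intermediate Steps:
E = 4 (E = (-1*(-5) - 3)² = (5 - 3)² = 2² = 4)
p(t) = 12*t (p(t) = 3*(4*t) = 12*t)
-4319/3432 + p(E)/(-3839) = -4319/3432 + (12*4)/(-3839) = -4319*1/3432 + 48*(-1/3839) = -4319/3432 - 48/3839 = -1522307/1197768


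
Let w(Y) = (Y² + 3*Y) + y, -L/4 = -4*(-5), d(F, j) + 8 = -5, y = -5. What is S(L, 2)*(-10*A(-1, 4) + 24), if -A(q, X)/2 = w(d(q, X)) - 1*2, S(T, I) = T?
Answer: -198720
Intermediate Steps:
d(F, j) = -13 (d(F, j) = -8 - 5 = -13)
L = -80 (L = -(-16)*(-5) = -4*20 = -80)
w(Y) = -5 + Y² + 3*Y (w(Y) = (Y² + 3*Y) - 5 = -5 + Y² + 3*Y)
A(q, X) = -246 (A(q, X) = -2*((-5 + (-13)² + 3*(-13)) - 1*2) = -2*((-5 + 169 - 39) - 2) = -2*(125 - 2) = -2*123 = -246)
S(L, 2)*(-10*A(-1, 4) + 24) = -80*(-10*(-246) + 24) = -80*(2460 + 24) = -80*2484 = -198720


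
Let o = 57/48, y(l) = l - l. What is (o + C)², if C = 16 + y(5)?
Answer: 75625/256 ≈ 295.41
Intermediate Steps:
y(l) = 0
C = 16 (C = 16 + 0 = 16)
o = 19/16 (o = 57*(1/48) = 19/16 ≈ 1.1875)
(o + C)² = (19/16 + 16)² = (275/16)² = 75625/256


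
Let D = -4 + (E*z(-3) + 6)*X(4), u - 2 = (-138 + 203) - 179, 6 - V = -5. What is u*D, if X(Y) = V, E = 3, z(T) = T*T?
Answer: -40208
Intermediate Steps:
z(T) = T²
V = 11 (V = 6 - 1*(-5) = 6 + 5 = 11)
X(Y) = 11
u = -112 (u = 2 + ((-138 + 203) - 179) = 2 + (65 - 179) = 2 - 114 = -112)
D = 359 (D = -4 + (3*(-3)² + 6)*11 = -4 + (3*9 + 6)*11 = -4 + (27 + 6)*11 = -4 + 33*11 = -4 + 363 = 359)
u*D = -112*359 = -40208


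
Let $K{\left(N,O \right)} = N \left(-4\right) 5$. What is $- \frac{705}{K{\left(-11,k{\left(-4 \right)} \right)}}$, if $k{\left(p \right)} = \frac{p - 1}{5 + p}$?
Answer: $- \frac{141}{44} \approx -3.2045$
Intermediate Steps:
$k{\left(p \right)} = \frac{-1 + p}{5 + p}$
$K{\left(N,O \right)} = - 20 N$ ($K{\left(N,O \right)} = - 4 N 5 = - 20 N$)
$- \frac{705}{K{\left(-11,k{\left(-4 \right)} \right)}} = - \frac{705}{\left(-20\right) \left(-11\right)} = - \frac{705}{220} = \left(-705\right) \frac{1}{220} = - \frac{141}{44}$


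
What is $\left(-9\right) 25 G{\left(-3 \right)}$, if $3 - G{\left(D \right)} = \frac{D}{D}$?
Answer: $-450$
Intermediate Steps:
$G{\left(D \right)} = 2$ ($G{\left(D \right)} = 3 - \frac{D}{D} = 3 - 1 = 2$)
$\left(-9\right) 25 G{\left(-3 \right)} = \left(-9\right) 25 \cdot 2 = \left(-225\right) 2 = -450$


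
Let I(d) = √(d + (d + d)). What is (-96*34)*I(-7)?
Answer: -3264*I*√21 ≈ -14958.0*I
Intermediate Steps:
I(d) = √3*√d (I(d) = √(d + 2*d) = √(3*d) = √3*√d)
(-96*34)*I(-7) = (-96*34)*(√3*√(-7)) = -3264*√3*I*√7 = -3264*I*√21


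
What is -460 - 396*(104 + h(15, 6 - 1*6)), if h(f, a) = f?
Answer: -47584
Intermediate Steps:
-460 - 396*(104 + h(15, 6 - 1*6)) = -460 - 396*(104 + 15) = -460 - 396*119 = -460 - 47124 = -47584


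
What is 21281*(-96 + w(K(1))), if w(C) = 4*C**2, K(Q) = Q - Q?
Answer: -2042976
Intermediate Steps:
K(Q) = 0
21281*(-96 + w(K(1))) = 21281*(-96 + 4*0**2) = 21281*(-96 + 4*0) = 21281*(-96 + 0) = 21281*(-96) = -2042976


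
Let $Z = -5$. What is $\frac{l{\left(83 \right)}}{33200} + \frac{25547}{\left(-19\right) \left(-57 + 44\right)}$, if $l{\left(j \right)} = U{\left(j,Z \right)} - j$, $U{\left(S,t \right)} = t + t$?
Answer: $\frac{848137429}{8200400} \approx 103.43$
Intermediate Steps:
$U{\left(S,t \right)} = 2 t$
$l{\left(j \right)} = -10 - j$ ($l{\left(j \right)} = 2 \left(-5\right) - j = -10 - j$)
$\frac{l{\left(83 \right)}}{33200} + \frac{25547}{\left(-19\right) \left(-57 + 44\right)} = \frac{-10 - 83}{33200} + \frac{25547}{\left(-19\right) \left(-57 + 44\right)} = \left(-10 - 83\right) \frac{1}{33200} + \frac{25547}{\left(-19\right) \left(-13\right)} = \left(-93\right) \frac{1}{33200} + \frac{25547}{247} = - \frac{93}{33200} + 25547 \cdot \frac{1}{247} = - \frac{93}{33200} + \frac{25547}{247} = \frac{848137429}{8200400}$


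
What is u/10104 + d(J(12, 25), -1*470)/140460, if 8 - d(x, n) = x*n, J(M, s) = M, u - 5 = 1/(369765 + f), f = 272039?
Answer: 1029911654023/25301479681760 ≈ 0.040706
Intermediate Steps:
u = 3209021/641804 (u = 5 + 1/(369765 + 272039) = 5 + 1/641804 = 3209021/641804 ≈ 5.0000)
d(x, n) = 8 - n*x (d(x, n) = 8 - x*n = 8 - n*x)
u/10104 + d(J(12, 25), -1*470)/140460 = (3209021/641804)/10104 + (8 - 1*(-1*470)*12)/140460 = (3209021/641804)*(1/10104) + (8 - 1*(-470)*12)*(1/140460) = 3209021/6484787616 + (8 + 5640)*(1/140460) = 3209021/6484787616 + 5648*(1/140460) = 3209021/6484787616 + 1412/35115 = 1029911654023/25301479681760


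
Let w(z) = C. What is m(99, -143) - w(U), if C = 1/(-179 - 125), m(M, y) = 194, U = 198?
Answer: 58977/304 ≈ 194.00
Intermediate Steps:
C = -1/304 (C = 1/(-304) = -1/304 ≈ -0.0032895)
w(z) = -1/304
m(99, -143) - w(U) = 194 - 1*(-1/304) = 194 + 1/304 = 58977/304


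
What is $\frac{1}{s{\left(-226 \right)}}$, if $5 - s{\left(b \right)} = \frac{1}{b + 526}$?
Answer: $\frac{300}{1499} \approx 0.20013$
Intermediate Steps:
$s{\left(b \right)} = 5 - \frac{1}{526 + b}$ ($s{\left(b \right)} = 5 - \frac{1}{b + 526} = 5 - \frac{1}{526 + b}$)
$\frac{1}{s{\left(-226 \right)}} = \frac{1}{\frac{1}{526 - 226} \left(2629 + 5 \left(-226\right)\right)} = \frac{1}{\frac{1}{300} \left(2629 - 1130\right)} = \frac{1}{\frac{1}{300} \cdot 1499} = \frac{1}{\frac{1499}{300}} = \frac{300}{1499}$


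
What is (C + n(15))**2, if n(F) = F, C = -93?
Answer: 6084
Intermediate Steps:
(C + n(15))**2 = (-93 + 15)**2 = (-78)**2 = 6084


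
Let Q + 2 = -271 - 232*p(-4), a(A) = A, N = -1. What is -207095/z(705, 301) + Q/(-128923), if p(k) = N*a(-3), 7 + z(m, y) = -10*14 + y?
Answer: -3814165637/2836306 ≈ -1344.8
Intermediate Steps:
z(m, y) = -147 + y (z(m, y) = -7 + (-10*14 + y) = -7 + (-140 + y) = -147 + y)
p(k) = 3 (p(k) = -1*(-3) = 3)
Q = -969 (Q = -2 + (-271 - 232*3) = -2 + (-271 - 696) = -2 - 967 = -969)
-207095/z(705, 301) + Q/(-128923) = -207095/(-147 + 301) - 969/(-128923) = -207095/154 - 969*(-1/128923) = -207095*1/154 + 969/128923 = -29585/22 + 969/128923 = -3814165637/2836306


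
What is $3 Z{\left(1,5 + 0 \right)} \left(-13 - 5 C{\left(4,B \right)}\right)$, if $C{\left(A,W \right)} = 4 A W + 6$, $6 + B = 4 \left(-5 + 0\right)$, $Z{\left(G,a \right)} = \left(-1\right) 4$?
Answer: $-24444$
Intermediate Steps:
$Z{\left(G,a \right)} = -4$
$B = -26$ ($B = -6 + 4 \left(-5 + 0\right) = -6 + 4 \left(-5\right) = -6 - 20 = -26$)
$C{\left(A,W \right)} = 6 + 4 A W$ ($C{\left(A,W \right)} = 4 A W + 6 = 6 + 4 A W$)
$3 Z{\left(1,5 + 0 \right)} \left(-13 - 5 C{\left(4,B \right)}\right) = 3 \left(-4\right) \left(-13 - 5 \left(6 + 4 \cdot 4 \left(-26\right)\right)\right) = - 12 \left(-13 - 5 \left(6 - 416\right)\right) = - 12 \left(-13 - -2050\right) = - 12 \left(-13 + 2050\right) = \left(-12\right) 2037 = -24444$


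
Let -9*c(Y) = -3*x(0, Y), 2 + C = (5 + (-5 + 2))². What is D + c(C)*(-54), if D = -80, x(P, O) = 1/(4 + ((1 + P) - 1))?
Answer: -169/2 ≈ -84.500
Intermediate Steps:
x(P, O) = 1/(4 + P)
C = 2 (C = -2 + (5 + (-5 + 2))² = -2 + (5 - 3)² = -2 + 2² = -2 + 4 = 2)
c(Y) = 1/12 (c(Y) = -(-1)/(3*(4 + 0)) = -(-1)/(3*4) = -⅑*(-¾) = 1/12)
D + c(C)*(-54) = -80 + (1/12)*(-54) = -80 - 9/2 = -169/2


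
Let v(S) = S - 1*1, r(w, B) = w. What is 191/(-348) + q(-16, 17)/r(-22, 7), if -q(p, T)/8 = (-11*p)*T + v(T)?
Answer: 4185035/3828 ≈ 1093.3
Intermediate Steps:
v(S) = -1 + S (v(S) = S - 1 = -1 + S)
q(p, T) = 8 - 8*T + 88*T*p (q(p, T) = -8*((-11*p)*T + (-1 + T)) = -8*(-11*T*p + (-1 + T)) = -8*(-1 + T - 11*T*p) = 8 - 8*T + 88*T*p)
191/(-348) + q(-16, 17)/r(-22, 7) = 191/(-348) + (8 - 8*17 + 88*17*(-16))/(-22) = 191*(-1/348) + (8 - 136 - 23936)*(-1/22) = -191/348 - 24064*(-1/22) = -191/348 + 12032/11 = 4185035/3828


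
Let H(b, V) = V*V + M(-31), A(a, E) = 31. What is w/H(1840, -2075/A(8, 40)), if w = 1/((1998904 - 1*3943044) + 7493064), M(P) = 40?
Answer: 961/24104886536060 ≈ 3.9867e-11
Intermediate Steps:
w = 1/5548924 (w = 1/((1998904 - 3943044) + 7493064) = 1/(-1944140 + 7493064) = 1/5548924 ≈ 1.8022e-7)
H(b, V) = 40 + V² (H(b, V) = V*V + 40 = V² + 40 = 40 + V²)
w/H(1840, -2075/A(8, 40)) = 1/(5548924*(40 + (-2075/31)²)) = 1/(5548924*(40 + 4305625/961)) = 1/(5548924*(4344065/961)) = (1/5548924)*(961/4344065) = 961/24104886536060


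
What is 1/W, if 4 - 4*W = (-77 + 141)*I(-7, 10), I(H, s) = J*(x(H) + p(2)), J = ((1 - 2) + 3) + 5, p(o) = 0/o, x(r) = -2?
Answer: 1/225 ≈ 0.0044444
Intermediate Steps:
p(o) = 0
J = 7 (J = (-1 + 3) + 5 = 2 + 5 = 7)
I(H, s) = -14 (I(H, s) = 7*(-2 + 0) = 7*(-2) = -14)
W = 225 (W = 1 - (-77 + 141)*(-14)/4 = 1 - 16*(-14) = 1 - 1/4*(-896) = 1 + 224 = 225)
1/W = 1/225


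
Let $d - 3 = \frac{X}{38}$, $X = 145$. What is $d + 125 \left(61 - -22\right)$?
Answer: $\frac{394509}{38} \approx 10382.0$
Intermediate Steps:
$d = \frac{259}{38}$ ($d = 3 + \frac{145}{38} = \frac{259}{38} \approx 6.8158$)
$d + 125 \left(61 - -22\right) = \frac{259}{38} + 125 \left(61 - -22\right) = \frac{259}{38} + 125 \left(61 + 22\right) = \frac{259}{38} + 125 \cdot 83 = \frac{259}{38} + 10375 = \frac{394509}{38}$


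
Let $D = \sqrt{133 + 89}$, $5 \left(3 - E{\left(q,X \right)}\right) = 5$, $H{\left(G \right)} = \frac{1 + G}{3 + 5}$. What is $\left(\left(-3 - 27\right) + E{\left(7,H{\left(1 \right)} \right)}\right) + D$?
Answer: $-28 + \sqrt{222} \approx -13.1$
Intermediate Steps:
$H{\left(G \right)} = \frac{1}{8} + \frac{G}{8}$ ($H{\left(G \right)} = \frac{1 + G}{8} = \left(1 + G\right) \frac{1}{8} = \frac{1}{8} + \frac{G}{8}$)
$E{\left(q,X \right)} = 2$ ($E{\left(q,X \right)} = 3 - 1 = 2$)
$D = \sqrt{222} \approx 14.9$
$\left(\left(-3 - 27\right) + E{\left(7,H{\left(1 \right)} \right)}\right) + D = \left(\left(-3 - 27\right) + 2\right) + \sqrt{222} = \left(-30 + 2\right) + \sqrt{222} = -28 + \sqrt{222}$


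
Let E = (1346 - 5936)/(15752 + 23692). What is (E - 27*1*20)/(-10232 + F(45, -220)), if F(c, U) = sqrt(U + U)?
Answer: 504597475/9559167938 + 394525*I*sqrt(110)/38236671752 ≈ 0.052787 + 0.00010822*I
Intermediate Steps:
E = -765/6574 (E = -4590/39444 = -4590*1/39444 = -765/6574 ≈ -0.11637)
F(c, U) = sqrt(2)*sqrt(U) (F(c, U) = sqrt(2*U) = sqrt(2)*sqrt(U))
(E - 27*1*20)/(-10232 + F(45, -220)) = (-765/6574 - 27*1*20)/(-10232 + sqrt(2)*sqrt(-220)) = (-765/6574 - 27*20)/(-10232 + sqrt(2)*(2*I*sqrt(55))) = (-765/6574 - 540)/(-10232 + 2*I*sqrt(110)) = -3550725/(6574*(-10232 + 2*I*sqrt(110)))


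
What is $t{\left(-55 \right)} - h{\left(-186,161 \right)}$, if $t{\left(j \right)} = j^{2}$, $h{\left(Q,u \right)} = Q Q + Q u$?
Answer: $-1625$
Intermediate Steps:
$h{\left(Q,u \right)} = Q^{2} + Q u$
$t{\left(-55 \right)} - h{\left(-186,161 \right)} = \left(-55\right)^{2} - - 186 \left(-186 + 161\right) = 3025 - \left(-186\right) \left(-25\right) = 3025 - 4650 = -1625$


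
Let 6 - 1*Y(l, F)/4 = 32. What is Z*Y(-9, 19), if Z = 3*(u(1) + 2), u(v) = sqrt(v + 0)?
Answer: -936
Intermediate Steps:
u(v) = sqrt(v)
Y(l, F) = -104 (Y(l, F) = 24 - 4*32 = 24 - 128 = -104)
Z = 9 (Z = 3*(sqrt(1) + 2) = 3*(1 + 2) = 3*3 = 9)
Z*Y(-9, 19) = 9*(-104) = -936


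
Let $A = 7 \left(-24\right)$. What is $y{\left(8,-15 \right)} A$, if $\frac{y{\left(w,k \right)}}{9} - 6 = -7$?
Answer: $1512$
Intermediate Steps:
$y{\left(w,k \right)} = -9$ ($y{\left(w,k \right)} = 54 + 9 \left(-7\right) = 54 - 63 = -9$)
$A = -168$
$y{\left(8,-15 \right)} A = \left(-9\right) \left(-168\right) = 1512$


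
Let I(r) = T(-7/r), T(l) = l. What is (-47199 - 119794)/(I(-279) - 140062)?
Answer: 46591047/39077291 ≈ 1.1923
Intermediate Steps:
I(r) = -7/r
(-47199 - 119794)/(I(-279) - 140062) = (-47199 - 119794)/(-7/(-279) - 140062) = -166993/(-7*(-1/279) - 140062) = -166993/(7/279 - 140062) = -166993/(-39077291/279) = -166993*(-279/39077291) = 46591047/39077291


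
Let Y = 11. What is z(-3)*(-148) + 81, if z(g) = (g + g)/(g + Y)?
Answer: 192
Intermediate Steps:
z(g) = 2*g/(11 + g) (z(g) = (g + g)/(g + 11) = (2*g)/(11 + g) = 2*g/(11 + g))
z(-3)*(-148) + 81 = (2*(-3)/(11 - 3))*(-148) + 81 = (2*(-3)/8)*(-148) + 81 = (2*(-3)*(⅛))*(-148) + 81 = -¾*(-148) + 81 = 111 + 81 = 192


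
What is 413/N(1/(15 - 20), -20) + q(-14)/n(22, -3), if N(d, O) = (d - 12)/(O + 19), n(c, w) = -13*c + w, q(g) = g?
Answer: 597639/17629 ≈ 33.901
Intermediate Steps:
n(c, w) = w - 13*c
N(d, O) = (-12 + d)/(19 + O)
413/N(1/(15 - 20), -20) + q(-14)/n(22, -3) = 413/(((-12 + 1/(15 - 20))/(19 - 20))) - 14/(-3 - 13*22) = 413/(((-12 + 1/(-5))/(-1))) - 14/(-3 - 286) = 413/((-(-12 - ⅕))) - 14/(-289) = 413/((-1*(-61/5))) - 14*(-1/289) = 413/(61/5) + 14/289 = 413*(5/61) + 14/289 = 2065/61 + 14/289 = 597639/17629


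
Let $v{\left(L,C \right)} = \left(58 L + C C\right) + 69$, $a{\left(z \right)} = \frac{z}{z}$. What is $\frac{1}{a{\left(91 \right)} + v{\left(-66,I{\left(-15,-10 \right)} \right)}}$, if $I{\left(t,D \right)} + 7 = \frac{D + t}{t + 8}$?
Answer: $- \frac{49}{183566} \approx -0.00026693$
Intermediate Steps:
$a{\left(z \right)} = 1$
$I{\left(t,D \right)} = -7 + \frac{D + t}{8 + t}$ ($I{\left(t,D \right)} = -7 + \frac{D + t}{t + 8} = -7 + \frac{D + t}{8 + t}$)
$v{\left(L,C \right)} = 69 + C^{2} + 58 L$ ($v{\left(L,C \right)} = \left(58 L + C^{2}\right) + 69 = \left(C^{2} + 58 L\right) + 69 = 69 + C^{2} + 58 L$)
$\frac{1}{a{\left(91 \right)} + v{\left(-66,I{\left(-15,-10 \right)} \right)}} = \frac{1}{1 + \left(69 + \left(\frac{-56 - 10 - -90}{8 - 15}\right)^{2} + 58 \left(-66\right)\right)} = \frac{1}{1 + \left(69 + \left(\frac{-56 - 10 + 90}{-7}\right)^{2} - 3828\right)} = \frac{1}{1 + \left(69 + \left(\left(- \frac{1}{7}\right) 24\right)^{2} - 3828\right)} = \frac{1}{1 + \left(69 + \left(- \frac{24}{7}\right)^{2} - 3828\right)} = \frac{1}{1 + \left(69 + \frac{576}{49} - 3828\right)} = \frac{1}{1 - \frac{183615}{49}} = \frac{1}{- \frac{183566}{49}} = - \frac{49}{183566}$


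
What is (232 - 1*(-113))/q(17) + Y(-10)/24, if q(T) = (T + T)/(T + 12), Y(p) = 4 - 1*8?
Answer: 14999/51 ≈ 294.10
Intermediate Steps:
Y(p) = -4 (Y(p) = 4 - 8 = -4)
q(T) = 2*T/(12 + T) (q(T) = (2*T)/(12 + T) = 2*T/(12 + T))
(232 - 1*(-113))/q(17) + Y(-10)/24 = (232 - 1*(-113))/((2*17/(12 + 17))) - 4/24 = (232 + 113)/((2*17/29)) - 4*1/24 = 345/((2*17*(1/29))) - ⅙ = 345/(34/29) - ⅙ = 345*(29/34) - ⅙ = 10005/34 - ⅙ = 14999/51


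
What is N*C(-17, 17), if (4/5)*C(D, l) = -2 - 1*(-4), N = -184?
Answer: -460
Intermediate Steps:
C(D, l) = 5/2 (C(D, l) = 5*(-2 - 1*(-4))/4 = 5*(-2 + 4)/4 = (5/4)*2 = 5/2)
N*C(-17, 17) = -184*5/2 = -460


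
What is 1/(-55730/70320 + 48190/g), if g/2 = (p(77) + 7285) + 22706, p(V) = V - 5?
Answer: 23489224/210549 ≈ 111.56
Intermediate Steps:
p(V) = -5 + V
g = 60126 (g = 2*(((-5 + 77) + 7285) + 22706) = 2*((72 + 7285) + 22706) = 2*(7357 + 22706) = 2*30063 = 60126)
1/(-55730/70320 + 48190/g) = 1/(-55730/70320 + 48190/60126) = 1/(-55730*1/70320 + 48190*(1/60126)) = 1/(-5573/7032 + 24095/30063) = 1/(210549/23489224) = 23489224/210549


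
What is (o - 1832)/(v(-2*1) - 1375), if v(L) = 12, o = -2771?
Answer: 4603/1363 ≈ 3.3771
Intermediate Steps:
(o - 1832)/(v(-2*1) - 1375) = (-2771 - 1832)/(12 - 1375) = -4603/(-1363) = -4603*(-1/1363) = 4603/1363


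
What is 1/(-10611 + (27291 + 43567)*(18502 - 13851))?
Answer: 1/329549947 ≈ 3.0344e-9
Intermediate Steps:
1/(-10611 + (27291 + 43567)*(18502 - 13851)) = 1/(-10611 + 70858*4651) = 1/(-10611 + 329560558) = 1/329549947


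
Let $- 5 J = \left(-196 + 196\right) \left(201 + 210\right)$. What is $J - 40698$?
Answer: $-40698$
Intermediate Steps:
$J = 0$ ($J = - \frac{\left(-196 + 196\right) \left(201 + 210\right)}{5} = - \frac{0 \cdot 411}{5} = \left(- \frac{1}{5}\right) 0 = 0$)
$J - 40698 = 0 - 40698 = -40698$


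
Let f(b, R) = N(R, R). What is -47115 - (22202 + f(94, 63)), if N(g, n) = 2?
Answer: -69319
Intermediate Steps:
f(b, R) = 2
-47115 - (22202 + f(94, 63)) = -47115 - (22202 + 2) = -47115 - 1*22204 = -47115 - 22204 = -69319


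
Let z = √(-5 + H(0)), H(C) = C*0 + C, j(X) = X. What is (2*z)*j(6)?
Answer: 12*I*√5 ≈ 26.833*I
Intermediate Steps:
H(C) = C (H(C) = 0 + C = C)
z = I*√5 (z = √(-5 + 0) = √(-5) = I*√5 ≈ 2.2361*I)
(2*z)*j(6) = (2*(I*√5))*6 = (2*I*√5)*6 = 12*I*√5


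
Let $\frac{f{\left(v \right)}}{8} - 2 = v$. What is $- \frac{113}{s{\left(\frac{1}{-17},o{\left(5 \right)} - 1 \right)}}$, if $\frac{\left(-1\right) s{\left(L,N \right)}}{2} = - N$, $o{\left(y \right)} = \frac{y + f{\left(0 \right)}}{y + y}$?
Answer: $- \frac{565}{11} \approx -51.364$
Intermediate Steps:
$f{\left(v \right)} = 16 + 8 v$
$o{\left(y \right)} = \frac{16 + y}{2 y}$ ($o{\left(y \right)} = \frac{y + \left(16 + 8 \cdot 0\right)}{y + y} = \frac{y + \left(16 + 0\right)}{2 y} = \left(y + 16\right) \frac{1}{2 y} = \left(16 + y\right) \frac{1}{2 y} = \frac{16 + y}{2 y}$)
$s{\left(L,N \right)} = 2 N$ ($s{\left(L,N \right)} = - 2 \left(- N\right) = 2 N$)
$- \frac{113}{s{\left(\frac{1}{-17},o{\left(5 \right)} - 1 \right)}} = - \frac{113}{2 \left(\frac{16 + 5}{2 \cdot 5} - 1\right)} = - \frac{113}{2 \left(\frac{1}{2} \cdot \frac{1}{5} \cdot 21 - 1\right)} = - \frac{113}{2 \left(\frac{21}{10} - 1\right)} = - \frac{113}{2 \cdot \frac{11}{10}} = - \frac{113}{\frac{11}{5}} = \left(-113\right) \frac{5}{11} = - \frac{565}{11}$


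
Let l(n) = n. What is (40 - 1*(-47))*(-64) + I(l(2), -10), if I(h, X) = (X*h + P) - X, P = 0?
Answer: -5578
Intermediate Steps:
I(h, X) = -X + X*h (I(h, X) = (X*h + 0) - X = X*h - X = -X + X*h)
(40 - 1*(-47))*(-64) + I(l(2), -10) = (40 - 1*(-47))*(-64) - 10*(-1 + 2) = (40 + 47)*(-64) - 10*1 = 87*(-64) - 10 = -5568 - 10 = -5578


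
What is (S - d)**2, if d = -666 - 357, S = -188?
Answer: 697225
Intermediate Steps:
d = -1023
(S - d)**2 = (-188 - 1*(-1023))**2 = (-188 + 1023)**2 = 835**2 = 697225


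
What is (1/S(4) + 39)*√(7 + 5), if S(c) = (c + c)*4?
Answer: 1249*√3/16 ≈ 135.21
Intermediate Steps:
S(c) = 8*c (S(c) = (2*c)*4 = 8*c)
(1/S(4) + 39)*√(7 + 5) = (1/(8*4) + 39)*√(7 + 5) = (1/32 + 39)*√12 = (1/32 + 39)*(2*√3) = 1249*(2*√3)/32 = 1249*√3/16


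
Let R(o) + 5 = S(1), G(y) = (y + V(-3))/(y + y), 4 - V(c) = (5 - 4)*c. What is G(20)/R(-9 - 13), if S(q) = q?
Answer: -27/160 ≈ -0.16875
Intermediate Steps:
V(c) = 4 - c (V(c) = 4 - (5 - 4)*c = 4 - c)
G(y) = (7 + y)/(2*y) (G(y) = (y + (4 - 1*(-3)))/(y + y) = (y + (4 + 3))/((2*y)) = (y + 7)*(1/(2*y)) = (7 + y)*(1/(2*y)) = (7 + y)/(2*y))
R(o) = -4 (R(o) = -5 + 1 = -4)
G(20)/R(-9 - 13) = ((½)*(7 + 20)/20)/(-4) = ((½)*(1/20)*27)*(-¼) = (27/40)*(-¼) = -27/160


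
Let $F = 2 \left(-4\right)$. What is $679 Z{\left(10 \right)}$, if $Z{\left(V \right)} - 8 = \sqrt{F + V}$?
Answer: $5432 + 679 \sqrt{2} \approx 6392.3$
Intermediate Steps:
$F = -8$
$Z{\left(V \right)} = 8 + \sqrt{-8 + V}$
$679 Z{\left(10 \right)} = 679 \left(8 + \sqrt{-8 + 10}\right) = 679 \left(8 + \sqrt{2}\right) = 5432 + 679 \sqrt{2}$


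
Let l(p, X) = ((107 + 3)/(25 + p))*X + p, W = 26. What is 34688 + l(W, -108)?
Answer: 586178/17 ≈ 34481.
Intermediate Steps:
l(p, X) = p + 110*X/(25 + p) (l(p, X) = (110/(25 + p))*X + p = 110*X/(25 + p) + p = p + 110*X/(25 + p))
34688 + l(W, -108) = 34688 + (26² + 25*26 + 110*(-108))/(25 + 26) = 34688 + (676 + 650 - 11880)/51 = 34688 + (1/51)*(-10554) = 34688 - 3518/17 = 586178/17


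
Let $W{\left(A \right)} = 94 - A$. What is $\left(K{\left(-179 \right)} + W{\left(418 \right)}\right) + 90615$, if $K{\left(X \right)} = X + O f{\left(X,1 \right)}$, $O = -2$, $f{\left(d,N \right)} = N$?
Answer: $90110$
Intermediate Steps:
$K{\left(X \right)} = -2 + X$ ($K{\left(X \right)} = X - 2 = -2 + X$)
$\left(K{\left(-179 \right)} + W{\left(418 \right)}\right) + 90615 = \left(\left(-2 - 179\right) + \left(94 - 418\right)\right) + 90615 = \left(-181 + \left(94 - 418\right)\right) + 90615 = \left(-181 - 324\right) + 90615 = -505 + 90615 = 90110$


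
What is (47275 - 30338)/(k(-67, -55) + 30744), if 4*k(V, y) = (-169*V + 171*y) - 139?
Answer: 67748/124755 ≈ 0.54305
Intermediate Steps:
k(V, y) = -139/4 - 169*V/4 + 171*y/4 (k(V, y) = ((-169*V + 171*y) - 139)/4 = (-139 - 169*V + 171*y)/4 = -139/4 - 169*V/4 + 171*y/4)
(47275 - 30338)/(k(-67, -55) + 30744) = (47275 - 30338)/((-139/4 - 169/4*(-67) + (171/4)*(-55)) + 30744) = 16937/((-139/4 + 11323/4 - 9405/4) + 30744) = 16937/(1779/4 + 30744) = 16937/(124755/4) = 16937*(4/124755) = 67748/124755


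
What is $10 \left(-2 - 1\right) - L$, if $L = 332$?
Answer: $-362$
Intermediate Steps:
$10 \left(-2 - 1\right) - L = 10 \left(-2 - 1\right) - 332 = 10 \left(-3\right) - 332 = -30 - 332 = -362$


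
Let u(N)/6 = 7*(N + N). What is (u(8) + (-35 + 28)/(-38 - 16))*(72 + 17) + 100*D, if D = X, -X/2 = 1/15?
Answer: 3229535/54 ≈ 59806.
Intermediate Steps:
u(N) = 84*N (u(N) = 6*(7*(N + N)) = 6*(7*(2*N)) = 6*(14*N) = 84*N)
X = -2/15 ≈ -0.13333
D = -2/15 ≈ -0.13333
(u(8) + (-35 + 28)/(-38 - 16))*(72 + 17) + 100*D = (84*8 + (-35 + 28)/(-38 - 16))*(72 + 17) + 100*(-2/15) = (672 - 7/(-54))*89 - 40/3 = (672 - 7*(-1/54))*89 - 40/3 = (672 + 7/54)*89 - 40/3 = (36295/54)*89 - 40/3 = 3230255/54 - 40/3 = 3229535/54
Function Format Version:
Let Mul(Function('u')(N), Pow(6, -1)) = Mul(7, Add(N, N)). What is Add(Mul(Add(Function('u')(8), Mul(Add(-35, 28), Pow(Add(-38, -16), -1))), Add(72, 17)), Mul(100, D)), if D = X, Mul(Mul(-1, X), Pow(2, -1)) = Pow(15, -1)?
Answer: Rational(3229535, 54) ≈ 59806.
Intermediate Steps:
Function('u')(N) = Mul(84, N) (Function('u')(N) = Mul(6, Mul(7, Add(N, N))) = Mul(6, Mul(7, Mul(2, N))) = Mul(6, Mul(14, N)) = Mul(84, N))
X = Rational(-2, 15) (X = Mul(-2, Pow(15, -1)) = Mul(-2, Rational(1, 15)) = Rational(-2, 15) ≈ -0.13333)
D = Rational(-2, 15) ≈ -0.13333
Add(Mul(Add(Function('u')(8), Mul(Add(-35, 28), Pow(Add(-38, -16), -1))), Add(72, 17)), Mul(100, D)) = Add(Mul(Add(Mul(84, 8), Mul(Add(-35, 28), Pow(Add(-38, -16), -1))), Add(72, 17)), Mul(100, Rational(-2, 15))) = Add(Mul(Add(672, Mul(-7, Pow(-54, -1))), 89), Rational(-40, 3)) = Add(Mul(Add(672, Mul(-7, Rational(-1, 54))), 89), Rational(-40, 3)) = Add(Mul(Add(672, Rational(7, 54)), 89), Rational(-40, 3)) = Add(Mul(Rational(36295, 54), 89), Rational(-40, 3)) = Add(Rational(3230255, 54), Rational(-40, 3)) = Rational(3229535, 54)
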